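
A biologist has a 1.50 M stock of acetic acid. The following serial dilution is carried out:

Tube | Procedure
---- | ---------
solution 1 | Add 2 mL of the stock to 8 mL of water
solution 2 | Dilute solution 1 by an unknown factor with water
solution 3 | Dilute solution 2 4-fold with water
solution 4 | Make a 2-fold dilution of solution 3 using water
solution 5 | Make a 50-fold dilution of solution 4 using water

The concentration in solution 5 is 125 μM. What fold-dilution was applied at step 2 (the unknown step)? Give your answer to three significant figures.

6.00-fold

Step 1: 2 mL + 8 mL = 10 mL total → factor 10/2 = 5
Step 2: unknown factor x
Step 3: 4-fold → factor 4
Step 4: 2-fold → factor 2
Step 5: 50-fold → factor 50
Product of known-step factors = 2000
Overall factor = 1.50 M / (125 μM) = 12000
x = 12000 / 2000 = 6.00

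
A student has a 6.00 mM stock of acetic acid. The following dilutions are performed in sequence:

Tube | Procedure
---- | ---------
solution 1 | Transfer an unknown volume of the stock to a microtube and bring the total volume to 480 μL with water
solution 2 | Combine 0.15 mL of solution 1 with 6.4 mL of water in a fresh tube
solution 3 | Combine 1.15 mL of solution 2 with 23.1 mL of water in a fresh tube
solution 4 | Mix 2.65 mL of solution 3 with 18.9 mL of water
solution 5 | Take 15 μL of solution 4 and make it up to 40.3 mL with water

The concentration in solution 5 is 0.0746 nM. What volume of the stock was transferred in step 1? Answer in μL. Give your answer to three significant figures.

120 μL

Step 1: v brought to 480 μL → factor = 480 μL/v
Step 2: 0.15 mL + 6.4 mL = 6.55 mL total → factor 6.55/0.15 = 43.667
Step 3: 1.15 mL + 23.1 mL = 24.25 mL total → factor 24.25/1.15 = 21.087
Step 4: 2.65 mL + 18.9 mL = 21.55 mL total → factor 21.55/2.65 = 8.1321
Step 5: 15 μL brought to 40.3 mL → factor 40300/15 = 2686.7
Product of known-step factors = 2.0118 × 10^7
Overall factor = 6.00 mM / (0.0746 nM) = 8.0429 × 10^7
Step-1 factor = 8.0429 × 10^7 / 2.0118 × 10^7 = 3.9979
v = 480 μL / 3.9979 = 120 μL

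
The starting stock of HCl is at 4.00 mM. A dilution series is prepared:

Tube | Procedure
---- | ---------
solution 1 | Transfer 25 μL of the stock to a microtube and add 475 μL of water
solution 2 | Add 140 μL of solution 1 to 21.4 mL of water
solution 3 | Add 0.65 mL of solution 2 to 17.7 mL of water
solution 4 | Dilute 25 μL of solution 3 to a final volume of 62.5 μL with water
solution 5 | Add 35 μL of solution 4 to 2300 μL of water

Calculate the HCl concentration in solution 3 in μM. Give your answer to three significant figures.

0.0460 μM

Step 1: 25 μL + 475 μL = 500 μL total → factor 500/25 = 20
Step 2: 140 μL + 21.4 mL = 21540 μL total → factor 21540/140 = 153.86
Step 3: 0.65 mL + 17.7 mL = 18.35 mL total → factor 18.35/0.65 = 28.231
Dilution factor through solution 3 = 20 × 153.86 × 28.231 = 86870
[solution 3] = 4.00 mM / 86870 = 4.605 × 10^-5 mM = 0.0460 μM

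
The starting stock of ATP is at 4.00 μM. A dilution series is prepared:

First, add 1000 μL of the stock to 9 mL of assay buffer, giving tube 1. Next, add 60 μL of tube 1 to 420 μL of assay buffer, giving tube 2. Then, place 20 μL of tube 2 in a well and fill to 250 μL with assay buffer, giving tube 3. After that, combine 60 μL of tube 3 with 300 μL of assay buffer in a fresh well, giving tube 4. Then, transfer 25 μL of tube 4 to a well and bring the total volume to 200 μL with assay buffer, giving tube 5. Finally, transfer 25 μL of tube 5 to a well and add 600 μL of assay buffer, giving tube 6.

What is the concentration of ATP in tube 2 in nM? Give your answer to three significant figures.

50.0 nM

Step 1: 1000 μL + 9 mL = 10000 μL total → factor 10000/1000 = 10
Step 2: 60 μL + 420 μL = 480 μL total → factor 480/60 = 8
Dilution factor through tube 2 = 10 × 8 = 80
[tube 2] = 4.00 μM / 80 = 0.05000 μM = 50.0 nM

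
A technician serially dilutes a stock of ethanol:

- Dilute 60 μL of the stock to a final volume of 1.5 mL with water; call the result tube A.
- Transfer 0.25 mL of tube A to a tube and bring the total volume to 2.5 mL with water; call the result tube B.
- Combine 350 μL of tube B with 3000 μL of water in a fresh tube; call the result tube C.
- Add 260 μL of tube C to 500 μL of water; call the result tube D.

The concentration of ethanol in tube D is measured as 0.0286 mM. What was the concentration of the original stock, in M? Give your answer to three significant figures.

0.200 M

Step 1: 60 μL brought to 1.5 mL → factor 1500/60 = 25
Step 2: 0.25 mL brought to 2.5 mL → factor 2.5/0.25 = 10
Step 3: 350 μL + 3000 μL = 3350 μL total → factor 3350/350 = 9.5714
Step 4: 260 μL + 500 μL = 760 μL total → factor 760/260 = 2.9231
Overall dilution factor = 25 × 10 × 9.5714 × 2.9231 = 6994.5
Stock = 0.0286 mM × 6994.5 = 200.0 mM = 0.200 M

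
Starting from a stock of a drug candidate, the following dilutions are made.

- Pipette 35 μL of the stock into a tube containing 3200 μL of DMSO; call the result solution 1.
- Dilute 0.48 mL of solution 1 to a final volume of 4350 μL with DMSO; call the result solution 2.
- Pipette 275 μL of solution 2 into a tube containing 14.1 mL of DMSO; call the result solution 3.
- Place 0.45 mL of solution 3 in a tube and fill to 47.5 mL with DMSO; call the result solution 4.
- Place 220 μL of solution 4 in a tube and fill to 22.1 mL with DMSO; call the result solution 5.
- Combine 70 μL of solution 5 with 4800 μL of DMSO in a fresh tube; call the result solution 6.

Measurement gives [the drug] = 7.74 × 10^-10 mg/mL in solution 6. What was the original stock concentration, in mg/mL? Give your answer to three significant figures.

25.0 mg/mL

Step 1: 35 μL + 3200 μL = 3235 μL total → factor 3235/35 = 92.429
Step 2: 0.48 mL brought to 4350 μL → factor 4.35/0.48 = 9.0625
Step 3: 275 μL + 14.1 mL = 14375 μL total → factor 14375/275 = 52.273
Step 4: 0.45 mL brought to 47.5 mL → factor 47.5/0.45 = 105.56
Step 5: 220 μL brought to 22.1 mL → factor 22100/220 = 100.45
Step 6: 70 μL + 4800 μL = 4870 μL total → factor 4870/70 = 69.571
Overall dilution factor = 92.429 × 9.0625 × 52.273 × 105.56 × 100.45 × 69.571 = 3.2301 × 10^10
Stock = 7.74 × 10^-10 mg/mL × 3.2301 × 10^10 = 25.0 mg/mL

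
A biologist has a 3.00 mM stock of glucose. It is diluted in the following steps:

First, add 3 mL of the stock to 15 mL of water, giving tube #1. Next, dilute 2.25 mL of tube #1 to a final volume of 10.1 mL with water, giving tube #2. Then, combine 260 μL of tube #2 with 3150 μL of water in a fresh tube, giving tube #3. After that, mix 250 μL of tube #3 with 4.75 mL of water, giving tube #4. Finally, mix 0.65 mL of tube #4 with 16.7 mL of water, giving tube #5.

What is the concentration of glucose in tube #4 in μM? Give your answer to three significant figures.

Step 1: 3 mL + 15 mL = 18 mL total → factor 18/3 = 6
Step 2: 2.25 mL brought to 10.1 mL → factor 10.1/2.25 = 4.4889
Step 3: 260 μL + 3150 μL = 3410 μL total → factor 3410/260 = 13.115
Step 4: 250 μL + 4.75 mL = 5000 μL total → factor 5000/250 = 20
Dilution factor through tube #4 = 6 × 4.4889 × 13.115 × 20 = 7064.8
[tube #4] = 3.00 mM / 7064.8 = 0.0004246 mM = 0.425 μM

0.425 μM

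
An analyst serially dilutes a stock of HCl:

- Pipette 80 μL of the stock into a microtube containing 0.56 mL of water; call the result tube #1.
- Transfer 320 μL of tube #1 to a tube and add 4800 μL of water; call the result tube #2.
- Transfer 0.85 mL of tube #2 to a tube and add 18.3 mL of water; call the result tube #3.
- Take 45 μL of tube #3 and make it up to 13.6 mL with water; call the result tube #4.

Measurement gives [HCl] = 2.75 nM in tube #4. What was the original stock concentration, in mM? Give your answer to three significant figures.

Step 1: 80 μL + 0.56 mL = 640 μL total → factor 640/80 = 8
Step 2: 320 μL + 4800 μL = 5120 μL total → factor 5120/320 = 16
Step 3: 0.85 mL + 18.3 mL = 19.15 mL total → factor 19.15/0.85 = 22.529
Step 4: 45 μL brought to 13.6 mL → factor 13600/45 = 302.22
Overall dilution factor = 8 × 16 × 22.529 × 302.22 = 8.7154 × 10^5
Stock = 2.75 nM × 8.7154 × 10^5 = 2.397 × 10^6 nM = 2.40 mM

2.40 mM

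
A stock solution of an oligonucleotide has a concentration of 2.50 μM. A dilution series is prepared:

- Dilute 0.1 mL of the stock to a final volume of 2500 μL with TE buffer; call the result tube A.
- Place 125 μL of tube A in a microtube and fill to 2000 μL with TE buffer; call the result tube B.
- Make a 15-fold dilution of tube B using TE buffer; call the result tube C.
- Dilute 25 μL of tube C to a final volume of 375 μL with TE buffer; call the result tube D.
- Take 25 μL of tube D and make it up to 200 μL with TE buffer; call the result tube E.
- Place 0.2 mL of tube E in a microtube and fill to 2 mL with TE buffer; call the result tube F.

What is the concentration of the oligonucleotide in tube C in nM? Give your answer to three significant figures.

0.417 nM

Step 1: 0.1 mL brought to 2500 μL → factor 2.5/0.1 = 25
Step 2: 125 μL brought to 2000 μL → factor 2000/125 = 16
Step 3: 15-fold → factor 15
Dilution factor through tube C = 25 × 16 × 15 = 6000
[tube C] = 2.50 μM / 6000 = 0.0004167 μM = 0.417 nM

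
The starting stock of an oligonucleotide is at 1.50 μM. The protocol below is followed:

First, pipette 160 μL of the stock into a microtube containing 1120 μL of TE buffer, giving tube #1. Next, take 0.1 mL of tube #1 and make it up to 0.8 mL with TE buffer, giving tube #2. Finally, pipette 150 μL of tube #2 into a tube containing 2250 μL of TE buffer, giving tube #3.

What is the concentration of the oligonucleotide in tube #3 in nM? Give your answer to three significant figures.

Step 1: 160 μL + 1120 μL = 1280 μL total → factor 1280/160 = 8
Step 2: 0.1 mL brought to 0.8 mL → factor 0.8/0.1 = 8
Step 3: 150 μL + 2250 μL = 2400 μL total → factor 2400/150 = 16
Overall dilution factor = 8 × 8 × 16 = 1024
Final = 1.50 μM / 1024 = 0.001465 μM = 1.46 nM

1.46 nM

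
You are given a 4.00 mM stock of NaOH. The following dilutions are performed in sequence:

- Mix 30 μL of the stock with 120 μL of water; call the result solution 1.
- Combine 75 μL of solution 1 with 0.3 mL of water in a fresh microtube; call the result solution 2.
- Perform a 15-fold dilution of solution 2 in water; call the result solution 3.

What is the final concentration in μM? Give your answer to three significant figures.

Step 1: 30 μL + 120 μL = 150 μL total → factor 150/30 = 5
Step 2: 75 μL + 0.3 mL = 375 μL total → factor 375/75 = 5
Step 3: 15-fold → factor 15
Overall dilution factor = 5 × 5 × 15 = 375
Final = 4.00 mM / 375 = 0.01067 mM = 10.7 μM

10.7 μM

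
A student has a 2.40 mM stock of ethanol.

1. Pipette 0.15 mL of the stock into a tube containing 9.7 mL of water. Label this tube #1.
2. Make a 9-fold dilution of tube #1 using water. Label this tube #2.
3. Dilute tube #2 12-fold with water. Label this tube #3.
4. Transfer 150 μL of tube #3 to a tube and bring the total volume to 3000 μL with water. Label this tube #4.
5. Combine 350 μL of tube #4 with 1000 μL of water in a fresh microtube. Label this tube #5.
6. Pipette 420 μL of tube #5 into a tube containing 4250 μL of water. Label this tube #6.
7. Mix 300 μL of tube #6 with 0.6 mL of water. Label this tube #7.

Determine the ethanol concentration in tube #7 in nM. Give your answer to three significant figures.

Step 1: 0.15 mL + 9.7 mL = 9.85 mL total → factor 9.85/0.15 = 65.667
Step 2: 9-fold → factor 9
Step 3: 12-fold → factor 12
Step 4: 150 μL brought to 3000 μL → factor 3000/150 = 20
Step 5: 350 μL + 1000 μL = 1350 μL total → factor 1350/350 = 3.8571
Step 6: 420 μL + 4250 μL = 4670 μL total → factor 4670/420 = 11.119
Step 7: 300 μL + 0.6 mL = 900 μL total → factor 900/300 = 3
Overall dilution factor = 65.667 × 9 × 12 × 20 × 3.8571 × 11.119 × 3 = 1.825 × 10^7
Final = 2.40 mM / 1.825 × 10^7 = 1.315 × 10^-7 mM = 0.132 nM

0.132 nM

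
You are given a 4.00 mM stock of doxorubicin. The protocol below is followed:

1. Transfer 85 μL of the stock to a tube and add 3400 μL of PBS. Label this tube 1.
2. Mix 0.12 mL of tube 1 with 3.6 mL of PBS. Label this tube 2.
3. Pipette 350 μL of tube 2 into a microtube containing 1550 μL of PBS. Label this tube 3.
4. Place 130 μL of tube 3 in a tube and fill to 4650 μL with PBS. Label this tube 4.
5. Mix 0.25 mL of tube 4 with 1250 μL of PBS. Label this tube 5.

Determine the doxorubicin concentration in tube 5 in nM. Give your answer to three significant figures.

Step 1: 85 μL + 3400 μL = 3485 μL total → factor 3485/85 = 41
Step 2: 0.12 mL + 3.6 mL = 3.72 mL total → factor 3.72/0.12 = 31
Step 3: 350 μL + 1550 μL = 1900 μL total → factor 1900/350 = 5.4286
Step 4: 130 μL brought to 4650 μL → factor 4650/130 = 35.769
Step 5: 0.25 mL + 1250 μL = 1.5 mL total → factor 1.5/0.25 = 6
Overall dilution factor = 41 × 31 × 5.4286 × 35.769 × 6 = 1.4808 × 10^6
Final = 4.00 mM / 1.4808 × 10^6 = 2.701 × 10^-6 mM = 2.70 nM

2.70 nM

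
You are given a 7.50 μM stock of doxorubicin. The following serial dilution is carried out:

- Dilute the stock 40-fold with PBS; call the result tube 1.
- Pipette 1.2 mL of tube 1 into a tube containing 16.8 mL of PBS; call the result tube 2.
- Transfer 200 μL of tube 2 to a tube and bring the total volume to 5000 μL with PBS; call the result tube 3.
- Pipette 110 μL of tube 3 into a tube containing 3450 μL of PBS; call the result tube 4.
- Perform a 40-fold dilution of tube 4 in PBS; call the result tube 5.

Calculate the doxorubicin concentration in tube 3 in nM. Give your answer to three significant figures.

Step 1: 40-fold → factor 40
Step 2: 1.2 mL + 16.8 mL = 18 mL total → factor 18/1.2 = 15
Step 3: 200 μL brought to 5000 μL → factor 5000/200 = 25
Dilution factor through tube 3 = 40 × 15 × 25 = 15000
[tube 3] = 7.50 μM / 15000 = 0.0005000 μM = 0.500 nM

0.500 nM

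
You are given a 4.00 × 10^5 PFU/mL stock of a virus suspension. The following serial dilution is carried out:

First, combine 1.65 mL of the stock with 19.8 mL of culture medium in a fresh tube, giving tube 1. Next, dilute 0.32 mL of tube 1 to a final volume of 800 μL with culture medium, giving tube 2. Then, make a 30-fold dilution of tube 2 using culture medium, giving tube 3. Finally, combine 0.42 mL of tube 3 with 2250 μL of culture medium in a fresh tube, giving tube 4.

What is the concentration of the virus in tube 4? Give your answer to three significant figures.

Step 1: 1.65 mL + 19.8 mL = 21.45 mL total → factor 21.45/1.65 = 13
Step 2: 0.32 mL brought to 800 μL → factor 0.8/0.32 = 2.5
Step 3: 30-fold → factor 30
Step 4: 0.42 mL + 2250 μL = 2.67 mL total → factor 2.67/0.42 = 6.3571
Overall dilution factor = 13 × 2.5 × 30 × 6.3571 = 6198.2
Final = 4.00 × 10^5 PFU/mL / 6198.2 = 64.5 PFU/mL

64.5 PFU/mL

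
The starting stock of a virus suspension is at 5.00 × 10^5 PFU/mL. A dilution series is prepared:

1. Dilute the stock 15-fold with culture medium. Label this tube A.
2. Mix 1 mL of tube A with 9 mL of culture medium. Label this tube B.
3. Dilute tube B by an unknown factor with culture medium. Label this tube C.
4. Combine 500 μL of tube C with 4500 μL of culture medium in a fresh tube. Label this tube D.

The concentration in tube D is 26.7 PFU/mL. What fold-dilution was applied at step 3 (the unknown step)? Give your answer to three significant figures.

Step 1: 15-fold → factor 15
Step 2: 1 mL + 9 mL = 10 mL total → factor 10/1 = 10
Step 3: unknown factor x
Step 4: 500 μL + 4500 μL = 5000 μL total → factor 5000/500 = 10
Product of known-step factors = 1500
Overall factor = 5.00 × 10^5 PFU/mL / (26.7 PFU/mL) = 18727
x = 18727 / 1500 = 12.5

12.5-fold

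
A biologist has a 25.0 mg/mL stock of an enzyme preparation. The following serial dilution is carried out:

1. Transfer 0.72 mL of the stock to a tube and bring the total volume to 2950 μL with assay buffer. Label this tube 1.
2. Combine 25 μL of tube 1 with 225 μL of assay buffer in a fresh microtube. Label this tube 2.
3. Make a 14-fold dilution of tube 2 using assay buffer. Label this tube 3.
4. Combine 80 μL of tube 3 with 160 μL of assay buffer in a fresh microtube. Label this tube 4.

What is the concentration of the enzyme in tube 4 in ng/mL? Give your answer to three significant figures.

1.45 × 10^4 ng/mL

Step 1: 0.72 mL brought to 2950 μL → factor 2.95/0.72 = 4.0972
Step 2: 25 μL + 225 μL = 250 μL total → factor 250/25 = 10
Step 3: 14-fold → factor 14
Step 4: 80 μL + 160 μL = 240 μL total → factor 240/80 = 3
Overall dilution factor = 4.0972 × 10 × 14 × 3 = 1720.8
Final = 25.0 mg/mL / 1720.8 = 0.01453 mg/mL = 1.45 × 10^4 ng/mL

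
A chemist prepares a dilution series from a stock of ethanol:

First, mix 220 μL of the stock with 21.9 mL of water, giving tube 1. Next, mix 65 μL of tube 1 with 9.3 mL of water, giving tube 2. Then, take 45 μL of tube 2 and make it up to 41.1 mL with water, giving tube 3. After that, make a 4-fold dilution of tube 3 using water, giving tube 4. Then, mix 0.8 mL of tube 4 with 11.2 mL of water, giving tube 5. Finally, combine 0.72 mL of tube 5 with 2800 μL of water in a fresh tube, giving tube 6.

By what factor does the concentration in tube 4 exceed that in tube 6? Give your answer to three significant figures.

73.3

Step 1: 220 μL + 21.9 mL = 22120 μL total → factor 22120/220 = 100.55
Step 2: 65 μL + 9.3 mL = 9365 μL total → factor 9365/65 = 144.08
Step 3: 45 μL brought to 41.1 mL → factor 41100/45 = 913.33
Step 4: 4-fold → factor 4
Step 5: 0.8 mL + 11.2 mL = 12 mL total → factor 12/0.8 = 15
Step 6: 0.72 mL + 2800 μL = 3.52 mL total → factor 3.52/0.72 = 4.8889
Dilution factor to tube 4 = 5.2923 × 10^7; to tube 6 = 3.881 × 10^9
[tube 4]/[tube 6] = (factor to tube 6)/(factor to tube 4) = 3.881 × 10^9/5.2923 × 10^7 = 73.3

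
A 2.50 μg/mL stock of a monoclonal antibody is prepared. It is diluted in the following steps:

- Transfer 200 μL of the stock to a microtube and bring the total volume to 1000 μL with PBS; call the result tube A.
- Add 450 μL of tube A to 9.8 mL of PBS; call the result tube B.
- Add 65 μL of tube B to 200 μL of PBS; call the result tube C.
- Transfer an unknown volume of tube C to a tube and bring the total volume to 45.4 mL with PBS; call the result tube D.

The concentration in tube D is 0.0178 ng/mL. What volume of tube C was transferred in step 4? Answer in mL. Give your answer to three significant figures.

Step 1: 200 μL brought to 1000 μL → factor 1000/200 = 5
Step 2: 450 μL + 9.8 mL = 10250 μL total → factor 10250/450 = 22.778
Step 3: 65 μL + 200 μL = 265 μL total → factor 265/65 = 4.0769
Step 4: v brought to 45.4 mL → factor = 45.4 mL/v
Product of known-step factors = 464.32
Overall factor = 2.50 μg/mL / (0.0178 ng/mL) = 1.4045 × 10^5
Step-4 factor = 1.4045 × 10^5 / 464.32 = 302.49
v = 45.4 mL / 302.49 = 0.150 mL

0.150 mL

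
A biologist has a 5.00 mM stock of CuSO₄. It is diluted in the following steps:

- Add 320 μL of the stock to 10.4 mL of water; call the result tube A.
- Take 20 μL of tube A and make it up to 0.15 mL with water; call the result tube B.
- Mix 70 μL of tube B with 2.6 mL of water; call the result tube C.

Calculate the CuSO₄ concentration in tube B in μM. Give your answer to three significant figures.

19.9 μM

Step 1: 320 μL + 10.4 mL = 10720 μL total → factor 10720/320 = 33.5
Step 2: 20 μL brought to 0.15 mL → factor 150/20 = 7.5
Dilution factor through tube B = 33.5 × 7.5 = 251.25
[tube B] = 5.00 mM / 251.25 = 0.01990 mM = 19.9 μM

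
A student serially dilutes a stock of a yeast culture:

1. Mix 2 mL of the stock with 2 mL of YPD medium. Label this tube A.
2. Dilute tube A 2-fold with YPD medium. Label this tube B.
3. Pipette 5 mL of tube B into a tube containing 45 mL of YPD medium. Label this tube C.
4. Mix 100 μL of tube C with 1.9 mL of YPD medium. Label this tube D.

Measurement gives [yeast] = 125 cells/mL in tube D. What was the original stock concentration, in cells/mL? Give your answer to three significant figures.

Step 1: 2 mL + 2 mL = 4 mL total → factor 4/2 = 2
Step 2: 2-fold → factor 2
Step 3: 5 mL + 45 mL = 50 mL total → factor 50/5 = 10
Step 4: 100 μL + 1.9 mL = 2000 μL total → factor 2000/100 = 20
Overall dilution factor = 2 × 2 × 10 × 20 = 800
Stock = 125 cells/mL × 800 = 1.00 × 10^5 cells/mL

1.00 × 10^5 cells/mL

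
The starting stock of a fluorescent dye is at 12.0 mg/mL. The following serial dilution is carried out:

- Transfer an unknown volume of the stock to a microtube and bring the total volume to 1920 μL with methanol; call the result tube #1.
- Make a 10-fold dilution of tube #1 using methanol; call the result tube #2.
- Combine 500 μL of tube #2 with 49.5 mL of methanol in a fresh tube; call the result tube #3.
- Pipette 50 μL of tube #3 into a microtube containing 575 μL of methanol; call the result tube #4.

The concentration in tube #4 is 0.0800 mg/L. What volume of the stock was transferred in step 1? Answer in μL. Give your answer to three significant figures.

160 μL

Step 1: v brought to 1920 μL → factor = 1920 μL/v
Step 2: 10-fold → factor 10
Step 3: 500 μL + 49.5 mL = 50000 μL total → factor 50000/500 = 100
Step 4: 50 μL + 575 μL = 625 μL total → factor 625/50 = 12.5
Product of known-step factors = 12500
Overall factor = 12.0 mg/mL / (0.0800 mg/L) = 1.5 × 10^5
Step-1 factor = 1.5 × 10^5 / 12500 = 12
v = 1920 μL / 12 = 160 μL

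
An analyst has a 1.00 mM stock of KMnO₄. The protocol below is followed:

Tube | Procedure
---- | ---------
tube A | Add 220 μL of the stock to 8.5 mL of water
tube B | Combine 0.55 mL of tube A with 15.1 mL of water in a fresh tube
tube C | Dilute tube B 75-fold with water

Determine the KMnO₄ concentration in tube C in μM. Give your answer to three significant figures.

0.0118 μM

Step 1: 220 μL + 8.5 mL = 8720 μL total → factor 8720/220 = 39.636
Step 2: 0.55 mL + 15.1 mL = 15.65 mL total → factor 15.65/0.55 = 28.455
Step 3: 75-fold → factor 75
Overall dilution factor = 39.636 × 28.455 × 75 = 84588
Final = 1.00 mM / 84588 = 1.182 × 10^-5 mM = 0.0118 μM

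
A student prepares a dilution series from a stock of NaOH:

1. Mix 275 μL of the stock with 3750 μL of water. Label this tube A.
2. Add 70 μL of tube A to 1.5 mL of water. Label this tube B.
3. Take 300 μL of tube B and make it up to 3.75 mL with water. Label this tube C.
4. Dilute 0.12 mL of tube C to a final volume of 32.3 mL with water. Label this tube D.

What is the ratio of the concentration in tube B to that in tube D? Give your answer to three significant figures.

3.36 × 10^3

Step 1: 275 μL + 3750 μL = 4025 μL total → factor 4025/275 = 14.636
Step 2: 70 μL + 1.5 mL = 1570 μL total → factor 1570/70 = 22.429
Step 3: 300 μL brought to 3.75 mL → factor 3750/300 = 12.5
Step 4: 0.12 mL brought to 32.3 mL → factor 32.3/0.12 = 269.17
Dilution factor to tube B = 328.27; to tube D = 1.1045 × 10^6
[tube B]/[tube D] = (factor to tube D)/(factor to tube B) = 1.1045 × 10^6/328.27 = 3.36 × 10^3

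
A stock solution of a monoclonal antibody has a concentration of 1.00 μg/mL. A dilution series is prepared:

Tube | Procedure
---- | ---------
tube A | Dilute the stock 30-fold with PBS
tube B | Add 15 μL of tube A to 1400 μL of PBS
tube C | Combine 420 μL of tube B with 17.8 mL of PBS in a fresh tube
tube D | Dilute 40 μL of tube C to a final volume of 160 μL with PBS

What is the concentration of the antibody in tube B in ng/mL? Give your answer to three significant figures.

0.353 ng/mL

Step 1: 30-fold → factor 30
Step 2: 15 μL + 1400 μL = 1415 μL total → factor 1415/15 = 94.333
Dilution factor through tube B = 30 × 94.333 = 2830
[tube B] = 1.00 μg/mL / 2830 = 0.0003534 μg/mL = 0.353 ng/mL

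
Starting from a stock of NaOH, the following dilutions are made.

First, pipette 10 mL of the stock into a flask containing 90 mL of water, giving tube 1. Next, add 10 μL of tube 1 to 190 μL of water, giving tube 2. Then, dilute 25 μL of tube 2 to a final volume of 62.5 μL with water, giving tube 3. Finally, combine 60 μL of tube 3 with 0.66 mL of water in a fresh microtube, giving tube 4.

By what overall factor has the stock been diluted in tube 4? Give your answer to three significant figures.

Step 1: 10 mL + 90 mL = 100 mL total → factor 100/10 = 10
Step 2: 10 μL + 190 μL = 200 μL total → factor 200/10 = 20
Step 3: 25 μL brought to 62.5 μL → factor 62.5/25 = 2.5
Step 4: 60 μL + 0.66 mL = 720 μL total → factor 720/60 = 12
Overall dilution factor = 10 × 20 × 2.5 × 12 = 6000

6.00 × 10^3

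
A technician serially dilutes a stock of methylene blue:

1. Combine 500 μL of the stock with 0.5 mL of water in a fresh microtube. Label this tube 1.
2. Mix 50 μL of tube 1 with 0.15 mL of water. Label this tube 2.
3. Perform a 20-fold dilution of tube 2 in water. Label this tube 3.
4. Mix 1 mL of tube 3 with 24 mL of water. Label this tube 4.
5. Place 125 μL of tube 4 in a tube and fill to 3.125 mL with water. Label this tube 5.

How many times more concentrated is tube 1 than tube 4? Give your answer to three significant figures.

Step 1: 500 μL + 0.5 mL = 1000 μL total → factor 1000/500 = 2
Step 2: 50 μL + 0.15 mL = 200 μL total → factor 200/50 = 4
Step 3: 20-fold → factor 20
Step 4: 1 mL + 24 mL = 25 mL total → factor 25/1 = 25
Dilution factor to tube 1 = 2; to tube 4 = 4000
[tube 1]/[tube 4] = (factor to tube 4)/(factor to tube 1) = 4000/2 = 2.00 × 10^3

2.00 × 10^3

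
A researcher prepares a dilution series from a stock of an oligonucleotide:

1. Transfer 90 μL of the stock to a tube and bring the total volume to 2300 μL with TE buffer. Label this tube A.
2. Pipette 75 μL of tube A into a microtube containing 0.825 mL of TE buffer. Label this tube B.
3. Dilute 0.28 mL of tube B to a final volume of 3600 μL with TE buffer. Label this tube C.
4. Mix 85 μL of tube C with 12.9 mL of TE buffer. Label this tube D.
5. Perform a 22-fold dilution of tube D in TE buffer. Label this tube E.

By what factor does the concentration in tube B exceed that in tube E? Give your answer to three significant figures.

4.32 × 10^4

Step 1: 90 μL brought to 2300 μL → factor 2300/90 = 25.556
Step 2: 75 μL + 0.825 mL = 900 μL total → factor 900/75 = 12
Step 3: 0.28 mL brought to 3600 μL → factor 3.6/0.28 = 12.857
Step 4: 85 μL + 12.9 mL = 12985 μL total → factor 12985/85 = 152.76
Step 5: 22-fold → factor 22
Dilution factor to tube B = 306.67; to tube E = 1.3251 × 10^7
[tube B]/[tube E] = (factor to tube E)/(factor to tube B) = 1.3251 × 10^7/306.67 = 4.32 × 10^4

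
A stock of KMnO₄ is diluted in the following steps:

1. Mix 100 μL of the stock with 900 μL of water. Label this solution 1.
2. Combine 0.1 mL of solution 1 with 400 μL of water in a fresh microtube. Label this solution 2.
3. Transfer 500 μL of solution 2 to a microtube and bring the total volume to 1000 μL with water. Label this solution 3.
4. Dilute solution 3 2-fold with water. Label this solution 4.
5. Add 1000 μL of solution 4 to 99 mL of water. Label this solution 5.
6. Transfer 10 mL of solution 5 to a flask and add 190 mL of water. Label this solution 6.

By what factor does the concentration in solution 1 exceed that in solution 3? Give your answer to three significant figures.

10.0

Step 1: 100 μL + 900 μL = 1000 μL total → factor 1000/100 = 10
Step 2: 0.1 mL + 400 μL = 0.5 mL total → factor 0.5/0.1 = 5
Step 3: 500 μL brought to 1000 μL → factor 1000/500 = 2
Dilution factor to solution 1 = 10; to solution 3 = 100
[solution 1]/[solution 3] = (factor to solution 3)/(factor to solution 1) = 100/10 = 10.0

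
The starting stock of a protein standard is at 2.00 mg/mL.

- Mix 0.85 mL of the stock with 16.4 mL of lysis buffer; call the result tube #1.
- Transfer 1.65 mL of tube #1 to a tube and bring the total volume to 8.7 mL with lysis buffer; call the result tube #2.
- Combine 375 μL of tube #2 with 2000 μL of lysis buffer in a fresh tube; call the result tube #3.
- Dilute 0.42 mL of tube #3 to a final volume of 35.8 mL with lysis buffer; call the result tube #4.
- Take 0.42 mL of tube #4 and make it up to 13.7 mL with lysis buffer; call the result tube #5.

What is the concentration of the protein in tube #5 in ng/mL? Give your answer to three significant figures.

1.06 ng/mL

Step 1: 0.85 mL + 16.4 mL = 17.25 mL total → factor 17.25/0.85 = 20.294
Step 2: 1.65 mL brought to 8.7 mL → factor 8.7/1.65 = 5.2727
Step 3: 375 μL + 2000 μL = 2375 μL total → factor 2375/375 = 6.3333
Step 4: 0.42 mL brought to 35.8 mL → factor 35.8/0.42 = 85.238
Step 5: 0.42 mL brought to 13.7 mL → factor 13.7/0.42 = 32.619
Overall dilution factor = 20.294 × 5.2727 × 6.3333 × 85.238 × 32.619 = 1.8843 × 10^6
Final = 2.00 mg/mL / 1.8843 × 10^6 = 1.061 × 10^-6 mg/mL = 1.06 ng/mL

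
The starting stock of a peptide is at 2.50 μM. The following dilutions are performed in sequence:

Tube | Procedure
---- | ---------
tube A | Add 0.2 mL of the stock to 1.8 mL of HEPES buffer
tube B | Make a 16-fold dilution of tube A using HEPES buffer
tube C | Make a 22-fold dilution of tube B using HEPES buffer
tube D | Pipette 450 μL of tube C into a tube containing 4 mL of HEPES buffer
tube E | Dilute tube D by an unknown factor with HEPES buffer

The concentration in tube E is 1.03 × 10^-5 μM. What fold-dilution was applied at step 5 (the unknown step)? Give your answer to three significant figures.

6.97-fold

Step 1: 0.2 mL + 1.8 mL = 2 mL total → factor 2/0.2 = 10
Step 2: 16-fold → factor 16
Step 3: 22-fold → factor 22
Step 4: 450 μL + 4 mL = 4450 μL total → factor 4450/450 = 9.8889
Step 5: unknown factor x
Product of known-step factors = 34809
Overall factor = 2.50 μM / (1.03 × 10^-5 μM) = 2.4272 × 10^5
x = 2.4272 × 10^5 / 34809 = 6.97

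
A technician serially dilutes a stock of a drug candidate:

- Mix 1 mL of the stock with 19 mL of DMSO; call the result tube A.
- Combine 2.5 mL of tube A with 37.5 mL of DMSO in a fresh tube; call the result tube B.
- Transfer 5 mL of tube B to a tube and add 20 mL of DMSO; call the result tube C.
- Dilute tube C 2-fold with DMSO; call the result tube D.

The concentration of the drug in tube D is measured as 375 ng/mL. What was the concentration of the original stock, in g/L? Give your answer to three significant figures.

Step 1: 1 mL + 19 mL = 20 mL total → factor 20/1 = 20
Step 2: 2.5 mL + 37.5 mL = 40 mL total → factor 40/2.5 = 16
Step 3: 5 mL + 20 mL = 25 mL total → factor 25/5 = 5
Step 4: 2-fold → factor 2
Overall dilution factor = 20 × 16 × 5 × 2 = 3200
Stock = 375 ng/mL × 3200 = 1.200 × 10^6 ng/mL = 1.20 g/L

1.20 g/L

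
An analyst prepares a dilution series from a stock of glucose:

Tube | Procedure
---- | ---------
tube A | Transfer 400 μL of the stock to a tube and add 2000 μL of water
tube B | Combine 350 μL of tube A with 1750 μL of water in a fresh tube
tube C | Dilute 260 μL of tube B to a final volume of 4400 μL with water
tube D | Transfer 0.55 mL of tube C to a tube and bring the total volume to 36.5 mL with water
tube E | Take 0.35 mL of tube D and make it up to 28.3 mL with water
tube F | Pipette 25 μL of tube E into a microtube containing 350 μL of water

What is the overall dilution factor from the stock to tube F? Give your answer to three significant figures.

Step 1: 400 μL + 2000 μL = 2400 μL total → factor 2400/400 = 6
Step 2: 350 μL + 1750 μL = 2100 μL total → factor 2100/350 = 6
Step 3: 260 μL brought to 4400 μL → factor 4400/260 = 16.923
Step 4: 0.55 mL brought to 36.5 mL → factor 36.5/0.55 = 66.364
Step 5: 0.35 mL brought to 28.3 mL → factor 28.3/0.35 = 80.857
Step 6: 25 μL + 350 μL = 375 μL total → factor 375/25 = 15
Overall dilution factor = 6 × 6 × 16.923 × 66.364 × 80.857 × 15 = 4.9037 × 10^7

4.90 × 10^7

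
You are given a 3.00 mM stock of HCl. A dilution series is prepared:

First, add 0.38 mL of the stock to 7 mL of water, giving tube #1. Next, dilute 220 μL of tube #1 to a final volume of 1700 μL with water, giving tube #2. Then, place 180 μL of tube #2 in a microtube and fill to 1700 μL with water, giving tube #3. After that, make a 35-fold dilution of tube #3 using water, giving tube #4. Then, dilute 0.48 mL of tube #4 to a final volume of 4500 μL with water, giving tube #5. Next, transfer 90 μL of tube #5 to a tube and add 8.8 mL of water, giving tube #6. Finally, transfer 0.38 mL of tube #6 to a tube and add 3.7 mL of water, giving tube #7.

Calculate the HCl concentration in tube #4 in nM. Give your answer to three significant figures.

60.5 nM

Step 1: 0.38 mL + 7 mL = 7.38 mL total → factor 7.38/0.38 = 19.421
Step 2: 220 μL brought to 1700 μL → factor 1700/220 = 7.7273
Step 3: 180 μL brought to 1700 μL → factor 1700/180 = 9.4444
Step 4: 35-fold → factor 35
Dilution factor through tube #4 = 19.421 × 7.7273 × 9.4444 × 35 = 49607
[tube #4] = 3.00 mM / 49607 = 6.048 × 10^-5 mM = 60.5 nM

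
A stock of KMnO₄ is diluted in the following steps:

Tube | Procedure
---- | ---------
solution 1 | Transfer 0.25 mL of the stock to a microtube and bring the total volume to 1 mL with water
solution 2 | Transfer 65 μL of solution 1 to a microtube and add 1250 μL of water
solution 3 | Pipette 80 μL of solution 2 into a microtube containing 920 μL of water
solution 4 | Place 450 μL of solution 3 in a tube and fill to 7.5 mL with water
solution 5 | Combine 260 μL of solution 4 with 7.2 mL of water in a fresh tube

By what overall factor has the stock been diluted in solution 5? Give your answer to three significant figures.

4.84 × 10^5

Step 1: 0.25 mL brought to 1 mL → factor 1/0.25 = 4
Step 2: 65 μL + 1250 μL = 1315 μL total → factor 1315/65 = 20.231
Step 3: 80 μL + 920 μL = 1000 μL total → factor 1000/80 = 12.5
Step 4: 450 μL brought to 7.5 mL → factor 7500/450 = 16.667
Step 5: 260 μL + 7.2 mL = 7460 μL total → factor 7460/260 = 28.692
Overall dilution factor = 4 × 20.231 × 12.5 × 16.667 × 28.692 = 4.8372 × 10^5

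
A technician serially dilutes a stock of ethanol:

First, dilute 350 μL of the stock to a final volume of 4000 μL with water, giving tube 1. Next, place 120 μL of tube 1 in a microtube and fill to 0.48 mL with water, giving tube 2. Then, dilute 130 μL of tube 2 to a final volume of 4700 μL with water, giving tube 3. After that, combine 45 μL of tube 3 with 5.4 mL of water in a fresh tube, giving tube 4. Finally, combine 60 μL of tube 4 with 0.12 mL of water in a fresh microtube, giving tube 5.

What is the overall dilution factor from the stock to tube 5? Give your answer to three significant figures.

6.00 × 10^5

Step 1: 350 μL brought to 4000 μL → factor 4000/350 = 11.429
Step 2: 120 μL brought to 0.48 mL → factor 480/120 = 4
Step 3: 130 μL brought to 4700 μL → factor 4700/130 = 36.154
Step 4: 45 μL + 5.4 mL = 5445 μL total → factor 5445/45 = 121
Step 5: 60 μL + 0.12 mL = 180 μL total → factor 180/60 = 3
Overall dilution factor = 11.429 × 4 × 36.154 × 121 × 3 = 5.9995 × 10^5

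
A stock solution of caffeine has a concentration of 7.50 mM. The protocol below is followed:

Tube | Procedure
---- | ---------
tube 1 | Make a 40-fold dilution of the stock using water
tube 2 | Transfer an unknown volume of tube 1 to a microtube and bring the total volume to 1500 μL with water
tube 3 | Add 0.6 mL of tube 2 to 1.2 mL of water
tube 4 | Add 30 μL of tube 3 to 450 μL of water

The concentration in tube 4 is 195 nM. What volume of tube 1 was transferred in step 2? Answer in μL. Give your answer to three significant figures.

Step 1: 40-fold → factor 40
Step 2: v brought to 1500 μL → factor = 1500 μL/v
Step 3: 0.6 mL + 1.2 mL = 1.8 mL total → factor 1.8/0.6 = 3
Step 4: 30 μL + 450 μL = 480 μL total → factor 480/30 = 16
Product of known-step factors = 1920
Overall factor = 7.50 mM / (195 nM) = 38462
Step-2 factor = 38462 / 1920 = 20.032
v = 1500 μL / 20.032 = 74.9 μL

74.9 μL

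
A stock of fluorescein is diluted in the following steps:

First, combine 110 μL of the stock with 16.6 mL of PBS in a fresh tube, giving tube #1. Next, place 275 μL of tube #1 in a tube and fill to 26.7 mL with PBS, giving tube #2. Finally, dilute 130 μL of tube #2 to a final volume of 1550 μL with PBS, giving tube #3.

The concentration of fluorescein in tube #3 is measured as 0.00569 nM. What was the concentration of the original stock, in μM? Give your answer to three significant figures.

Step 1: 110 μL + 16.6 mL = 16710 μL total → factor 16710/110 = 151.91
Step 2: 275 μL brought to 26.7 mL → factor 26700/275 = 97.091
Step 3: 130 μL brought to 1550 μL → factor 1550/130 = 11.923
Overall dilution factor = 151.91 × 97.091 × 11.923 = 1.7585 × 10^5
Stock = 0.00569 nM × 1.7585 × 10^5 = 1001 nM = 1.00 μM

1.00 μM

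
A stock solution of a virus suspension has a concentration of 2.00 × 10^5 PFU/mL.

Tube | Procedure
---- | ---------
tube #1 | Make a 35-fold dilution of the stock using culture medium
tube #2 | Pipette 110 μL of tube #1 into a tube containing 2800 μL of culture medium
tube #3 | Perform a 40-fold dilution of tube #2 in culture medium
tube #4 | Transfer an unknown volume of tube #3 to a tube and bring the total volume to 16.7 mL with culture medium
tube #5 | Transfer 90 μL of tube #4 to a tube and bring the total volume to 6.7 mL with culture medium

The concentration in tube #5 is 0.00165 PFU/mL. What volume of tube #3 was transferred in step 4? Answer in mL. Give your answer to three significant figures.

Step 1: 35-fold → factor 35
Step 2: 110 μL + 2800 μL = 2910 μL total → factor 2910/110 = 26.455
Step 3: 40-fold → factor 40
Step 4: v brought to 16.7 mL → factor = 16.7 mL/v
Step 5: 90 μL brought to 6.7 mL → factor 6700/90 = 74.444
Product of known-step factors = 2.7572 × 10^6
Overall factor = 2.00 × 10^5 PFU/mL / (0.00165 PFU/mL) = 1.2121 × 10^8
Step-4 factor = 1.2121 × 10^8 / 2.7572 × 10^6 = 43.963
v = 16.7 mL / 43.963 = 0.380 mL

0.380 mL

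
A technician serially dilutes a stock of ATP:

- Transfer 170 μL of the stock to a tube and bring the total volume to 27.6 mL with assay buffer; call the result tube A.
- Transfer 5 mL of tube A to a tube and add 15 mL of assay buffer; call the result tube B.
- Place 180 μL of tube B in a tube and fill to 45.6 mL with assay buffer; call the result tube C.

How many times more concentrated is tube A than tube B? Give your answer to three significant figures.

Step 1: 170 μL brought to 27.6 mL → factor 27600/170 = 162.35
Step 2: 5 mL + 15 mL = 20 mL total → factor 20/5 = 4
Dilution factor to tube A = 162.35; to tube B = 649.41
[tube A]/[tube B] = (factor to tube B)/(factor to tube A) = 649.41/162.35 = 4.00

4.00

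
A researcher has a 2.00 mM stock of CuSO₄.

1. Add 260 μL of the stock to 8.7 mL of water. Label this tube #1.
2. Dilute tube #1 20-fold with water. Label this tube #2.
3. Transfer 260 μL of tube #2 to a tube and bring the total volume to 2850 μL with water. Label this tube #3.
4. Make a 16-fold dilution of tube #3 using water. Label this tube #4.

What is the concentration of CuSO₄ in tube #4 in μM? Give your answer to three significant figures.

0.0165 μM

Step 1: 260 μL + 8.7 mL = 8960 μL total → factor 8960/260 = 34.462
Step 2: 20-fold → factor 20
Step 3: 260 μL brought to 2850 μL → factor 2850/260 = 10.962
Step 4: 16-fold → factor 16
Overall dilution factor = 34.462 × 20 × 10.962 × 16 = 1.2088 × 10^5
Final = 2.00 mM / 1.2088 × 10^5 = 1.655 × 10^-5 mM = 0.0165 μM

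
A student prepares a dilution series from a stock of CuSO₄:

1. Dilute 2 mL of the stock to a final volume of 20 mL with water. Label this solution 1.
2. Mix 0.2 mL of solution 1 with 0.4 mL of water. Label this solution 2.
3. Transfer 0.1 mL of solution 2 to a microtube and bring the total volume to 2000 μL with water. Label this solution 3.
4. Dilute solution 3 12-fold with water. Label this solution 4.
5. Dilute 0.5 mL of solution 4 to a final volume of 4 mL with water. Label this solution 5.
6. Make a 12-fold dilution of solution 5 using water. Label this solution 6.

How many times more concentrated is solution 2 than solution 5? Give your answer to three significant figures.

Step 1: 2 mL brought to 20 mL → factor 20/2 = 10
Step 2: 0.2 mL + 0.4 mL = 0.6 mL total → factor 0.6/0.2 = 3
Step 3: 0.1 mL brought to 2000 μL → factor 2/0.1 = 20
Step 4: 12-fold → factor 12
Step 5: 0.5 mL brought to 4 mL → factor 4/0.5 = 8
Dilution factor to solution 2 = 30; to solution 5 = 57600
[solution 2]/[solution 5] = (factor to solution 5)/(factor to solution 2) = 57600/30 = 1.92 × 10^3

1.92 × 10^3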